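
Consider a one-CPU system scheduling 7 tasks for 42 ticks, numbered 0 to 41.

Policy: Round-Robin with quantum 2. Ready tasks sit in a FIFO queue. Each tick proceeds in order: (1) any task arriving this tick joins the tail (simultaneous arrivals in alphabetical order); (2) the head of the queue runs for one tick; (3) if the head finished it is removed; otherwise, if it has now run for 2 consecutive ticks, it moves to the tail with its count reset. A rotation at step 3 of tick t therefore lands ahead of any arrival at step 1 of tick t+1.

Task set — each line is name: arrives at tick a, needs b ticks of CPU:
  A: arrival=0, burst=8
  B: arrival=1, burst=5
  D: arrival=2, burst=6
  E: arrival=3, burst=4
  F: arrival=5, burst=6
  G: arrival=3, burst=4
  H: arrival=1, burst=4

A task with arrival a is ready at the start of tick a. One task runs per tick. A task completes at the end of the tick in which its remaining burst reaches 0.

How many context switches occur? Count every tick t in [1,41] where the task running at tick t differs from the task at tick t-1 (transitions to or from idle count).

context switches = 19

t=0: queue=[A] q_used=0 → run A
t=1: queue=[A,B,H] q_used=1 → run A
t=2: queue=[B,H,A,D] q_used=0 → run B
t=3: queue=[B,H,A,D,E,G] q_used=1 → run B
t=4: queue=[H,A,D,E,G,B] q_used=0 → run H
t=5: queue=[H,A,D,E,G,B,F] q_used=1 → run H
t=6: queue=[A,D,E,G,B,F,H] q_used=0 → run A
t=7: queue=[A,D,E,G,B,F,H] q_used=1 → run A
t=8: queue=[D,E,G,B,F,H,A] q_used=0 → run D
t=9: queue=[D,E,G,B,F,H,A] q_used=1 → run D
t=10: queue=[E,G,B,F,H,A,D] q_used=0 → run E
t=11: queue=[E,G,B,F,H,A,D] q_used=1 → run E
t=12: queue=[G,B,F,H,A,D,E] q_used=0 → run G
t=13: queue=[G,B,F,H,A,D,E] q_used=1 → run G
t=14: queue=[B,F,H,A,D,E,G] q_used=0 → run B
t=15: queue=[B,F,H,A,D,E,G] q_used=1 → run B
t=16: queue=[F,H,A,D,E,G,B] q_used=0 → run F
t=17: queue=[F,H,A,D,E,G,B] q_used=1 → run F
t=18: queue=[H,A,D,E,G,B,F] q_used=0 → run H
t=19: queue=[H,A,D,E,G,B,F] q_used=1 → run H
t=20: queue=[A,D,E,G,B,F] q_used=0 → run A
t=21: queue=[A,D,E,G,B,F] q_used=1 → run A
t=22: queue=[D,E,G,B,F,A] q_used=0 → run D
t=23: queue=[D,E,G,B,F,A] q_used=1 → run D
t=24: queue=[E,G,B,F,A,D] q_used=0 → run E
t=25: queue=[E,G,B,F,A,D] q_used=1 → run E
t=26: queue=[G,B,F,A,D] q_used=0 → run G
t=27: queue=[G,B,F,A,D] q_used=1 → run G
t=28: queue=[B,F,A,D] q_used=0 → run B
t=29: queue=[F,A,D] q_used=0 → run F
t=30: queue=[F,A,D] q_used=1 → run F
t=31: queue=[A,D,F] q_used=0 → run A
t=32: queue=[A,D,F] q_used=1 → run A
t=33: queue=[D,F] q_used=0 → run D
t=34: queue=[D,F] q_used=1 → run D
t=35: queue=[F] q_used=0 → run F
t=36: queue=[F] q_used=1 → run F
t=37: (idle)
t=38: (idle)
t=39: (idle)
t=40: (idle)
t=41: (idle)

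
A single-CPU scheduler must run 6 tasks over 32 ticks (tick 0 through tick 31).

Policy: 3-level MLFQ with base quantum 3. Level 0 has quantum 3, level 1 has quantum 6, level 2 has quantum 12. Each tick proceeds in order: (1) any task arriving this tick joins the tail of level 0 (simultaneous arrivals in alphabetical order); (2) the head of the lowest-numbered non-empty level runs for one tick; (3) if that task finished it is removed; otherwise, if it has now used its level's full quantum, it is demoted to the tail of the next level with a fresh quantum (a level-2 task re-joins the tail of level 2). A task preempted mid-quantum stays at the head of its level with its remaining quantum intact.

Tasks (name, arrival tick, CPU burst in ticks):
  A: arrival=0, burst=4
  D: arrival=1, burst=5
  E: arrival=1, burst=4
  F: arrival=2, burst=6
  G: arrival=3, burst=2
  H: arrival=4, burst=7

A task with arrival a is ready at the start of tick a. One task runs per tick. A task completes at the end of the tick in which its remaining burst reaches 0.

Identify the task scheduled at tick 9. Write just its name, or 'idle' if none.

t=0: L0/L1/L2 = A/-/- → run A
t=1: L0/L1/L2 = ADE/-/- → run A
t=2: L0/L1/L2 = ADEF/-/- → run A
t=3: L0/L1/L2 = DEFG/A/- → run D
t=4: L0/L1/L2 = DEFGH/A/- → run D
t=5: L0/L1/L2 = DEFGH/A/- → run D
t=6: L0/L1/L2 = EFGH/AD/- → run E
t=7: L0/L1/L2 = EFGH/AD/- → run E
t=8: L0/L1/L2 = EFGH/AD/- → run E
t=9: L0/L1/L2 = FGH/ADE/- → run F
t=10: L0/L1/L2 = FGH/ADE/- → run F
t=11: L0/L1/L2 = FGH/ADE/- → run F
t=12: L0/L1/L2 = GH/ADEF/- → run G
t=13: L0/L1/L2 = GH/ADEF/- → run G
t=14: L0/L1/L2 = H/ADEF/- → run H
t=15: L0/L1/L2 = H/ADEF/- → run H
t=16: L0/L1/L2 = H/ADEF/- → run H
t=17: L0/L1/L2 = -/ADEFH/- → run A
t=18: L0/L1/L2 = -/DEFH/- → run D
t=19: L0/L1/L2 = -/DEFH/- → run D
t=20: L0/L1/L2 = -/EFH/- → run E
t=21: L0/L1/L2 = -/FH/- → run F
t=22: L0/L1/L2 = -/FH/- → run F
t=23: L0/L1/L2 = -/FH/- → run F
t=24: L0/L1/L2 = -/H/- → run H
t=25: L0/L1/L2 = -/H/- → run H
t=26: L0/L1/L2 = -/H/- → run H
t=27: L0/L1/L2 = -/H/- → run H
t=28: (idle)
t=29: (idle)
t=30: (idle)
t=31: (idle)

running at tick 9 = F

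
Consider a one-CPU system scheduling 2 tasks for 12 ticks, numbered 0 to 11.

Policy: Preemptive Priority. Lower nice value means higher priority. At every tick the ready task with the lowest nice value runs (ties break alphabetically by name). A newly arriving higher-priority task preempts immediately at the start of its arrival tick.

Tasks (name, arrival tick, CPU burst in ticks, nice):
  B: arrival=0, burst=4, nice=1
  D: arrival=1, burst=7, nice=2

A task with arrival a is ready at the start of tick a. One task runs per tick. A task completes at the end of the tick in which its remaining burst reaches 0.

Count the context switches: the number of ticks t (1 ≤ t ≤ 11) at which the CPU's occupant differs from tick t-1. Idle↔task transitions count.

t=0: ready={B} → run B
t=1: ready={B,D} → run B
t=2: ready={B,D} → run B
t=3: ready={B,D} → run B
t=4: ready={D} → run D
t=5: ready={D} → run D
t=6: ready={D} → run D
t=7: ready={D} → run D
t=8: ready={D} → run D
t=9: ready={D} → run D
t=10: ready={D} → run D
t=11: (idle)

context switches = 2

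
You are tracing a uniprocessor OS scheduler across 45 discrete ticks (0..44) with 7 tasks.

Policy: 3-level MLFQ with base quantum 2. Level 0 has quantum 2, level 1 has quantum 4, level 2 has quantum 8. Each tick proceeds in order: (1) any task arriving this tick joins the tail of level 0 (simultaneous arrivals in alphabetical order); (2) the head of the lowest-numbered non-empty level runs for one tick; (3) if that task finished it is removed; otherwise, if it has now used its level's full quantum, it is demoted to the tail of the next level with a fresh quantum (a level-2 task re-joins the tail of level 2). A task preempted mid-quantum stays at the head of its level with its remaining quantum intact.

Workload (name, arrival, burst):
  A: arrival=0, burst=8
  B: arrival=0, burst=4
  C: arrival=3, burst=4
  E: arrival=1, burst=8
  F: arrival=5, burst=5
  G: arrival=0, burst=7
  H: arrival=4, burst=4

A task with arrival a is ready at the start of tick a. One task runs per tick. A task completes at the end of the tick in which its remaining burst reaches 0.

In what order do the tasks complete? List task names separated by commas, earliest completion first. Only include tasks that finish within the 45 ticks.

t=0: L0/L1/L2 = ABG/-/- → run A
t=1: L0/L1/L2 = ABGE/-/- → run A
t=2: L0/L1/L2 = BGE/A/- → run B
t=3: L0/L1/L2 = BGEC/A/- → run B
t=4: L0/L1/L2 = GECH/AB/- → run G
t=5: L0/L1/L2 = GECHF/AB/- → run G
t=6: L0/L1/L2 = ECHF/ABG/- → run E
t=7: L0/L1/L2 = ECHF/ABG/- → run E
t=8: L0/L1/L2 = CHF/ABGE/- → run C
t=9: L0/L1/L2 = CHF/ABGE/- → run C
t=10: L0/L1/L2 = HF/ABGEC/- → run H
t=11: L0/L1/L2 = HF/ABGEC/- → run H
t=12: L0/L1/L2 = F/ABGECH/- → run F
t=13: L0/L1/L2 = F/ABGECH/- → run F
t=14: L0/L1/L2 = -/ABGECHF/- → run A
t=15: L0/L1/L2 = -/ABGECHF/- → run A
t=16: L0/L1/L2 = -/ABGECHF/- → run A
t=17: L0/L1/L2 = -/ABGECHF/- → run A
t=18: L0/L1/L2 = -/BGECHF/A → run B
t=19: L0/L1/L2 = -/BGECHF/A → run B
t=20: L0/L1/L2 = -/GECHF/A → run G
t=21: L0/L1/L2 = -/GECHF/A → run G
t=22: L0/L1/L2 = -/GECHF/A → run G
t=23: L0/L1/L2 = -/GECHF/A → run G
t=24: L0/L1/L2 = -/ECHF/AG → run E
t=25: L0/L1/L2 = -/ECHF/AG → run E
t=26: L0/L1/L2 = -/ECHF/AG → run E
t=27: L0/L1/L2 = -/ECHF/AG → run E
t=28: L0/L1/L2 = -/CHF/AGE → run C
t=29: L0/L1/L2 = -/CHF/AGE → run C
t=30: L0/L1/L2 = -/HF/AGE → run H
t=31: L0/L1/L2 = -/HF/AGE → run H
t=32: L0/L1/L2 = -/F/AGE → run F
t=33: L0/L1/L2 = -/F/AGE → run F
t=34: L0/L1/L2 = -/F/AGE → run F
t=35: L0/L1/L2 = -/-/AGE → run A
t=36: L0/L1/L2 = -/-/AGE → run A
t=37: L0/L1/L2 = -/-/GE → run G
t=38: L0/L1/L2 = -/-/E → run E
t=39: L0/L1/L2 = -/-/E → run E
t=40: (idle)
t=41: (idle)
t=42: (idle)
t=43: (idle)
t=44: (idle)

completion order = B, C, H, F, A, G, E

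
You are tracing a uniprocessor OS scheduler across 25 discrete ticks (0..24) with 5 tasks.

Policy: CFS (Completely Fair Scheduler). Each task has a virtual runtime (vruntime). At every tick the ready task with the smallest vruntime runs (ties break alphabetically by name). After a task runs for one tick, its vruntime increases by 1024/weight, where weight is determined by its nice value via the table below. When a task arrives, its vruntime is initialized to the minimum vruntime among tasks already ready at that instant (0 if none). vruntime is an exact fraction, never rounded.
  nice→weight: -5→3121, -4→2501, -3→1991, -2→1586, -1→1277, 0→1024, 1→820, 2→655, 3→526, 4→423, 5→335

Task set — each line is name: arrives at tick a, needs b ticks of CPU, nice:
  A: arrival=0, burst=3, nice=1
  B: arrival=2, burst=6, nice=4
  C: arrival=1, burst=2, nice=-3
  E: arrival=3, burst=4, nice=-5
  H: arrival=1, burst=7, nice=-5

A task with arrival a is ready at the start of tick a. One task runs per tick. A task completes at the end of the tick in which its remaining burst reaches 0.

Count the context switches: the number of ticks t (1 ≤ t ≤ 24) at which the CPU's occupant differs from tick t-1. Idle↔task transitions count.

context switches = 15

t=0: vr[A=0] → run A
t=1: vr[A=256/205 C=256/205 H=256/205] → run A
t=2: vr[A=512/205 B=256/205 C=256/205 H=256/205] → run B
t=3: vr[A=512/205 B=318208/86715 C=256/205 E=256/205 H=256/205] → run C
t=4: vr[A=512/205 B=318208/86715 C=719616/408155 E=256/205 H=256/205] → run E
t=5: vr[A=512/205 B=318208/86715 C=719616/408155 E=1008896/639805 H=256/205] → run H
t=6: vr[A=512/205 B=318208/86715 C=719616/408155 E=1008896/639805 H=1008896/639805] → run E
t=7: vr[A=512/205 B=318208/86715 C=719616/408155 E=1218816/639805 H=1008896/639805] → run H
t=8: vr[A=512/205 B=318208/86715 C=719616/408155 E=1218816/639805 H=1218816/639805] → run C
t=9: vr[A=512/205 B=318208/86715 E=1218816/639805 H=1218816/639805] → run E
t=10: vr[A=512/205 B=318208/86715 E=1428736/639805 H=1218816/639805] → run H
t=11: vr[A=512/205 B=318208/86715 E=1428736/639805 H=1428736/639805] → run E
t=12: vr[A=512/205 B=318208/86715 H=1428736/639805] → run H
t=13: vr[A=512/205 B=318208/86715 H=1638656/639805] → run A
t=14: vr[B=318208/86715 H=1638656/639805] → run H
t=15: vr[B=318208/86715 H=1848576/639805] → run H
t=16: vr[B=318208/86715 H=2058496/639805] → run H
t=17: vr[B=318208/86715] → run B
t=18: vr[B=528128/86715] → run B
t=19: vr[B=246016/28905] → run B
t=20: vr[B=947968/86715] → run B
t=21: vr[B=1157888/86715] → run B
t=22: (idle)
t=23: (idle)
t=24: (idle)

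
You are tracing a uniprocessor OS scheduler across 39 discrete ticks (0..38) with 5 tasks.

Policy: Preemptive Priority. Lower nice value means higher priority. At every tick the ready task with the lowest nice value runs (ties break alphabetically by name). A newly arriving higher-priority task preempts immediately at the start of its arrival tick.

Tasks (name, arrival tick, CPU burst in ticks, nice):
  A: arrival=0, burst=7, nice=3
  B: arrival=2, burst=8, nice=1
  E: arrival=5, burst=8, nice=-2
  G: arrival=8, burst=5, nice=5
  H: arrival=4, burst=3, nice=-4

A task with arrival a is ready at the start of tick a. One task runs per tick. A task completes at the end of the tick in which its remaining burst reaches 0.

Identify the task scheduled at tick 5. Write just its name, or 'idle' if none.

running at tick 5 = H

t=0: ready={A} → run A
t=1: ready={A} → run A
t=2: ready={A,B} → run B
t=3: ready={A,B} → run B
t=4: ready={A,B,H} → run H
t=5: ready={A,B,E,H} → run H
t=6: ready={A,B,E,H} → run H
t=7: ready={A,B,E} → run E
t=8: ready={A,B,E,G} → run E
t=9: ready={A,B,E,G} → run E
t=10: ready={A,B,E,G} → run E
t=11: ready={A,B,E,G} → run E
t=12: ready={A,B,E,G} → run E
t=13: ready={A,B,E,G} → run E
t=14: ready={A,B,E,G} → run E
t=15: ready={A,B,G} → run B
t=16: ready={A,B,G} → run B
t=17: ready={A,B,G} → run B
t=18: ready={A,B,G} → run B
t=19: ready={A,B,G} → run B
t=20: ready={A,B,G} → run B
t=21: ready={A,G} → run A
t=22: ready={A,G} → run A
t=23: ready={A,G} → run A
t=24: ready={A,G} → run A
t=25: ready={A,G} → run A
t=26: ready={G} → run G
t=27: ready={G} → run G
t=28: ready={G} → run G
t=29: ready={G} → run G
t=30: ready={G} → run G
t=31: (idle)
t=32: (idle)
t=33: (idle)
t=34: (idle)
t=35: (idle)
t=36: (idle)
t=37: (idle)
t=38: (idle)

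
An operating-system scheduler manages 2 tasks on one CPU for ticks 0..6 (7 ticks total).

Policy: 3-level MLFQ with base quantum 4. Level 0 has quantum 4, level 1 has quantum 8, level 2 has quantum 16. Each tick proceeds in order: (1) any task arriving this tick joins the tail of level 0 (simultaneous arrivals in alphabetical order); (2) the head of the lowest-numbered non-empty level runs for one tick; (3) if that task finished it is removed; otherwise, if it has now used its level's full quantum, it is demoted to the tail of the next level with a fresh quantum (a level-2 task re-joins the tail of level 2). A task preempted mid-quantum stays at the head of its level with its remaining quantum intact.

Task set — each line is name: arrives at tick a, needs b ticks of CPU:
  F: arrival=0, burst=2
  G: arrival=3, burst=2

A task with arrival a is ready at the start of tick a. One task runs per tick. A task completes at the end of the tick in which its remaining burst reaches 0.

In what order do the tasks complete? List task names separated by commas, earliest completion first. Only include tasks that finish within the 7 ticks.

completion order = F, G

t=0: L0/L1/L2 = F/-/- → run F
t=1: L0/L1/L2 = F/-/- → run F
t=2: (idle)
t=3: L0/L1/L2 = G/-/- → run G
t=4: L0/L1/L2 = G/-/- → run G
t=5: (idle)
t=6: (idle)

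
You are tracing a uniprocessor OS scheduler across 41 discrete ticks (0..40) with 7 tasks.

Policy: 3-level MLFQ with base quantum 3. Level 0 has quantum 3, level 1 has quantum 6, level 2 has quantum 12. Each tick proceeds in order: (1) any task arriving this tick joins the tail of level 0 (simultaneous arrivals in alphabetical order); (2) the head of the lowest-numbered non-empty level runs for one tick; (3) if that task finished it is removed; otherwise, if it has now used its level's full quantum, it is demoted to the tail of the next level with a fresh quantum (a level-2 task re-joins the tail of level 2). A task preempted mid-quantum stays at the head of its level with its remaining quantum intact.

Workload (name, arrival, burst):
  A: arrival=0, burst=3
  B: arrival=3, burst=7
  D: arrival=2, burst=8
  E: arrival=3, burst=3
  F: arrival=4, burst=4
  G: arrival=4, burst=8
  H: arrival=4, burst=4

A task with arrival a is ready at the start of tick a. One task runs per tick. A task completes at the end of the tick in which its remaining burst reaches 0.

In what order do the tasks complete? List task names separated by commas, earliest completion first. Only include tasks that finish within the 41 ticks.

t=0: L0/L1/L2 = A/-/- → run A
t=1: L0/L1/L2 = A/-/- → run A
t=2: L0/L1/L2 = AD/-/- → run A
t=3: L0/L1/L2 = DBE/-/- → run D
t=4: L0/L1/L2 = DBEFGH/-/- → run D
t=5: L0/L1/L2 = DBEFGH/-/- → run D
t=6: L0/L1/L2 = BEFGH/D/- → run B
t=7: L0/L1/L2 = BEFGH/D/- → run B
t=8: L0/L1/L2 = BEFGH/D/- → run B
t=9: L0/L1/L2 = EFGH/DB/- → run E
t=10: L0/L1/L2 = EFGH/DB/- → run E
t=11: L0/L1/L2 = EFGH/DB/- → run E
t=12: L0/L1/L2 = FGH/DB/- → run F
t=13: L0/L1/L2 = FGH/DB/- → run F
t=14: L0/L1/L2 = FGH/DB/- → run F
t=15: L0/L1/L2 = GH/DBF/- → run G
t=16: L0/L1/L2 = GH/DBF/- → run G
t=17: L0/L1/L2 = GH/DBF/- → run G
t=18: L0/L1/L2 = H/DBFG/- → run H
t=19: L0/L1/L2 = H/DBFG/- → run H
t=20: L0/L1/L2 = H/DBFG/- → run H
t=21: L0/L1/L2 = -/DBFGH/- → run D
t=22: L0/L1/L2 = -/DBFGH/- → run D
t=23: L0/L1/L2 = -/DBFGH/- → run D
t=24: L0/L1/L2 = -/DBFGH/- → run D
t=25: L0/L1/L2 = -/DBFGH/- → run D
t=26: L0/L1/L2 = -/BFGH/- → run B
t=27: L0/L1/L2 = -/BFGH/- → run B
t=28: L0/L1/L2 = -/BFGH/- → run B
t=29: L0/L1/L2 = -/BFGH/- → run B
t=30: L0/L1/L2 = -/FGH/- → run F
t=31: L0/L1/L2 = -/GH/- → run G
t=32: L0/L1/L2 = -/GH/- → run G
t=33: L0/L1/L2 = -/GH/- → run G
t=34: L0/L1/L2 = -/GH/- → run G
t=35: L0/L1/L2 = -/GH/- → run G
t=36: L0/L1/L2 = -/H/- → run H
t=37: (idle)
t=38: (idle)
t=39: (idle)
t=40: (idle)

completion order = A, E, D, B, F, G, H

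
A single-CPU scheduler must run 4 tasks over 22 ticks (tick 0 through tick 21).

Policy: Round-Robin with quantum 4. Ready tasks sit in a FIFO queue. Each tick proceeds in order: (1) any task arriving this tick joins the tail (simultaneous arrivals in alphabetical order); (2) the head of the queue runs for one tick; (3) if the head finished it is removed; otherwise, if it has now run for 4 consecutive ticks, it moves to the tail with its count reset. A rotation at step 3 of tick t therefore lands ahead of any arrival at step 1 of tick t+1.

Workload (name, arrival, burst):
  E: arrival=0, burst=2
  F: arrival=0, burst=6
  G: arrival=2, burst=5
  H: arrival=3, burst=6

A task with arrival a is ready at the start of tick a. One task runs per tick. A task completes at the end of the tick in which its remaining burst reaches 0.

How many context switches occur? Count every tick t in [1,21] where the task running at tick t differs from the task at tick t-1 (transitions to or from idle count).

context switches = 7

t=0: queue=[E,F] q_used=0 → run E
t=1: queue=[E,F] q_used=1 → run E
t=2: queue=[F,G] q_used=0 → run F
t=3: queue=[F,G,H] q_used=1 → run F
t=4: queue=[F,G,H] q_used=2 → run F
t=5: queue=[F,G,H] q_used=3 → run F
t=6: queue=[G,H,F] q_used=0 → run G
t=7: queue=[G,H,F] q_used=1 → run G
t=8: queue=[G,H,F] q_used=2 → run G
t=9: queue=[G,H,F] q_used=3 → run G
t=10: queue=[H,F,G] q_used=0 → run H
t=11: queue=[H,F,G] q_used=1 → run H
t=12: queue=[H,F,G] q_used=2 → run H
t=13: queue=[H,F,G] q_used=3 → run H
t=14: queue=[F,G,H] q_used=0 → run F
t=15: queue=[F,G,H] q_used=1 → run F
t=16: queue=[G,H] q_used=0 → run G
t=17: queue=[H] q_used=0 → run H
t=18: queue=[H] q_used=1 → run H
t=19: (idle)
t=20: (idle)
t=21: (idle)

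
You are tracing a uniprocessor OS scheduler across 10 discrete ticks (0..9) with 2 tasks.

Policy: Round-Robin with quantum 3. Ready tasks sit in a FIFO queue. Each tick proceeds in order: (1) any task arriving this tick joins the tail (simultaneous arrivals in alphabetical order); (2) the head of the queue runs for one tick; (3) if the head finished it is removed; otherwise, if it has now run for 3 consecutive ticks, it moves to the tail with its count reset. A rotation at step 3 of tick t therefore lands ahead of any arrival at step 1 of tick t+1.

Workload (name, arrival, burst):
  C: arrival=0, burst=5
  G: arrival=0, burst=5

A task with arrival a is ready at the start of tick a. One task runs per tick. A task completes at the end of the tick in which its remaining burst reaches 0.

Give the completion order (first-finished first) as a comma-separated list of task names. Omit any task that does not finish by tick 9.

completion order = C, G

t=0: queue=[C,G] q_used=0 → run C
t=1: queue=[C,G] q_used=1 → run C
t=2: queue=[C,G] q_used=2 → run C
t=3: queue=[G,C] q_used=0 → run G
t=4: queue=[G,C] q_used=1 → run G
t=5: queue=[G,C] q_used=2 → run G
t=6: queue=[C,G] q_used=0 → run C
t=7: queue=[C,G] q_used=1 → run C
t=8: queue=[G] q_used=0 → run G
t=9: queue=[G] q_used=1 → run G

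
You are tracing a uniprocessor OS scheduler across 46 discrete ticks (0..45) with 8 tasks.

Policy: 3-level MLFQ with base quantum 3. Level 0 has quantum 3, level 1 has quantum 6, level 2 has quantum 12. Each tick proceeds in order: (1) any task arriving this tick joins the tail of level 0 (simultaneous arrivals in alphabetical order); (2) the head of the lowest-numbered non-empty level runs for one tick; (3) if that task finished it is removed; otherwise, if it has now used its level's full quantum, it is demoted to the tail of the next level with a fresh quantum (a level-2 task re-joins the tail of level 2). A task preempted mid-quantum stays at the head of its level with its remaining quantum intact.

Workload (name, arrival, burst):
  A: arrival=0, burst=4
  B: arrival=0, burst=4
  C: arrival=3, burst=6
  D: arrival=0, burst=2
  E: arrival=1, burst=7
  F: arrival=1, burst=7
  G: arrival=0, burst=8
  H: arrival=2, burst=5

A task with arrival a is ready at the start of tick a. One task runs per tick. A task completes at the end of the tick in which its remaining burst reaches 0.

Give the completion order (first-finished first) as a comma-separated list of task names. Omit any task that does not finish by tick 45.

t=0: L0/L1/L2 = ABDG/-/- → run A
t=1: L0/L1/L2 = ABDGEF/-/- → run A
t=2: L0/L1/L2 = ABDGEFH/-/- → run A
t=3: L0/L1/L2 = BDGEFHC/A/- → run B
t=4: L0/L1/L2 = BDGEFHC/A/- → run B
t=5: L0/L1/L2 = BDGEFHC/A/- → run B
t=6: L0/L1/L2 = DGEFHC/AB/- → run D
t=7: L0/L1/L2 = DGEFHC/AB/- → run D
t=8: L0/L1/L2 = GEFHC/AB/- → run G
t=9: L0/L1/L2 = GEFHC/AB/- → run G
t=10: L0/L1/L2 = GEFHC/AB/- → run G
t=11: L0/L1/L2 = EFHC/ABG/- → run E
t=12: L0/L1/L2 = EFHC/ABG/- → run E
t=13: L0/L1/L2 = EFHC/ABG/- → run E
t=14: L0/L1/L2 = FHC/ABGE/- → run F
t=15: L0/L1/L2 = FHC/ABGE/- → run F
t=16: L0/L1/L2 = FHC/ABGE/- → run F
t=17: L0/L1/L2 = HC/ABGEF/- → run H
t=18: L0/L1/L2 = HC/ABGEF/- → run H
t=19: L0/L1/L2 = HC/ABGEF/- → run H
t=20: L0/L1/L2 = C/ABGEFH/- → run C
t=21: L0/L1/L2 = C/ABGEFH/- → run C
t=22: L0/L1/L2 = C/ABGEFH/- → run C
t=23: L0/L1/L2 = -/ABGEFHC/- → run A
t=24: L0/L1/L2 = -/BGEFHC/- → run B
t=25: L0/L1/L2 = -/GEFHC/- → run G
t=26: L0/L1/L2 = -/GEFHC/- → run G
t=27: L0/L1/L2 = -/GEFHC/- → run G
t=28: L0/L1/L2 = -/GEFHC/- → run G
t=29: L0/L1/L2 = -/GEFHC/- → run G
t=30: L0/L1/L2 = -/EFHC/- → run E
t=31: L0/L1/L2 = -/EFHC/- → run E
t=32: L0/L1/L2 = -/EFHC/- → run E
t=33: L0/L1/L2 = -/EFHC/- → run E
t=34: L0/L1/L2 = -/FHC/- → run F
t=35: L0/L1/L2 = -/FHC/- → run F
t=36: L0/L1/L2 = -/FHC/- → run F
t=37: L0/L1/L2 = -/FHC/- → run F
t=38: L0/L1/L2 = -/HC/- → run H
t=39: L0/L1/L2 = -/HC/- → run H
t=40: L0/L1/L2 = -/C/- → run C
t=41: L0/L1/L2 = -/C/- → run C
t=42: L0/L1/L2 = -/C/- → run C
t=43: (idle)
t=44: (idle)
t=45: (idle)

completion order = D, A, B, G, E, F, H, C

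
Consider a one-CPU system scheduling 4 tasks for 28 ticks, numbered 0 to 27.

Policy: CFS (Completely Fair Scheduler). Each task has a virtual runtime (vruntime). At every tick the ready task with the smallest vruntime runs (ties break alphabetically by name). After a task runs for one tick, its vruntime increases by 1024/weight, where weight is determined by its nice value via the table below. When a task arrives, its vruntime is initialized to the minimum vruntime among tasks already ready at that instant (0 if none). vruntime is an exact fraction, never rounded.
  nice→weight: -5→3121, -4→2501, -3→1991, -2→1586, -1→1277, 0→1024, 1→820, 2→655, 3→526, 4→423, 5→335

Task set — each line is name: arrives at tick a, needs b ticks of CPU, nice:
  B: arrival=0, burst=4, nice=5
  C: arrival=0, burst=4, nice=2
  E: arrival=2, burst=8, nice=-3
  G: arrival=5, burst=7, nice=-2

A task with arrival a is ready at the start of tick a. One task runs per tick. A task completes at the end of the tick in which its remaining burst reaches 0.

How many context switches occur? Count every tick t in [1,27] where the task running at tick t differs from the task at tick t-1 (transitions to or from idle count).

context switches = 19

t=0: vr[B=0 C=0] → run B
t=1: vr[B=1024/335 C=0] → run C
t=2: vr[B=1024/335 C=1024/655 E=1024/655] → run C
t=3: vr[B=1024/335 C=2048/655 E=1024/655] → run E
t=4: vr[B=1024/335 C=2048/655 E=2709504/1304105] → run E
t=5: vr[B=1024/335 C=2048/655 E=3380224/1304105 G=3380224/1304105] → run E
t=6: vr[B=1024/335 C=2048/655 E=4050944/1304105 G=3380224/1304105] → run G
t=7: vr[B=1024/335 C=2048/655 E=4050944/1304105 G=3348219392/1034155265] → run B
t=8: vr[B=2048/335 C=2048/655 E=4050944/1304105 G=3348219392/1034155265] → run E
t=9: vr[B=2048/335 C=2048/655 E=4721664/1304105 G=3348219392/1034155265] → run C
t=10: vr[B=2048/335 C=3072/655 E=4721664/1304105 G=3348219392/1034155265] → run G
t=11: vr[B=2048/335 C=3072/655 E=4721664/1304105 G=4015921152/1034155265] → run E
t=12: vr[B=2048/335 C=3072/655 E=5392384/1304105 G=4015921152/1034155265] → run G
t=13: vr[B=2048/335 C=3072/655 E=5392384/1304105 G=4683622912/1034155265] → run E
t=14: vr[B=2048/335 C=3072/655 E=6063104/1304105 G=4683622912/1034155265] → run G
t=15: vr[B=2048/335 C=3072/655 E=6063104/1304105 G=5351324672/1034155265] → run E
t=16: vr[B=2048/335 C=3072/655 E=6733824/1304105 G=5351324672/1034155265] → run C
t=17: vr[B=2048/335 E=6733824/1304105 G=5351324672/1034155265] → run E
t=18: vr[B=2048/335 G=5351324672/1034155265] → run G
t=19: vr[B=2048/335 G=6019026432/1034155265] → run G
t=20: vr[B=2048/335 G=6686728192/1034155265] → run B
t=21: vr[B=3072/335 G=6686728192/1034155265] → run G
t=22: vr[B=3072/335] → run B
t=23: (idle)
t=24: (idle)
t=25: (idle)
t=26: (idle)
t=27: (idle)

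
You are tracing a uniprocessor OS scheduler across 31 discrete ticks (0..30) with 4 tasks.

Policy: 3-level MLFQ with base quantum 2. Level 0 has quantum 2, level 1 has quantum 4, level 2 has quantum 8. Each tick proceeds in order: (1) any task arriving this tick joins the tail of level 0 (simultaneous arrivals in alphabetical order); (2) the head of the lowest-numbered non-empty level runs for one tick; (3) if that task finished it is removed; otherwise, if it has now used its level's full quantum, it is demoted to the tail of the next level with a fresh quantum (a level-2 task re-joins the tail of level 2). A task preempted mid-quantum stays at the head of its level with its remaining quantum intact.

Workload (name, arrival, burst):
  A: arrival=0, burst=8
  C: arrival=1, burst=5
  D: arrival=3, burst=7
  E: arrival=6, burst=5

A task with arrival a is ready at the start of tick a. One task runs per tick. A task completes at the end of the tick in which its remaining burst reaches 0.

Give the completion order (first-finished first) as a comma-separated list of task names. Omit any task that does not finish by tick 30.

completion order = C, E, A, D

t=0: L0/L1/L2 = A/-/- → run A
t=1: L0/L1/L2 = AC/-/- → run A
t=2: L0/L1/L2 = C/A/- → run C
t=3: L0/L1/L2 = CD/A/- → run C
t=4: L0/L1/L2 = D/AC/- → run D
t=5: L0/L1/L2 = D/AC/- → run D
t=6: L0/L1/L2 = E/ACD/- → run E
t=7: L0/L1/L2 = E/ACD/- → run E
t=8: L0/L1/L2 = -/ACDE/- → run A
t=9: L0/L1/L2 = -/ACDE/- → run A
t=10: L0/L1/L2 = -/ACDE/- → run A
t=11: L0/L1/L2 = -/ACDE/- → run A
t=12: L0/L1/L2 = -/CDE/A → run C
t=13: L0/L1/L2 = -/CDE/A → run C
t=14: L0/L1/L2 = -/CDE/A → run C
t=15: L0/L1/L2 = -/DE/A → run D
t=16: L0/L1/L2 = -/DE/A → run D
t=17: L0/L1/L2 = -/DE/A → run D
t=18: L0/L1/L2 = -/DE/A → run D
t=19: L0/L1/L2 = -/E/AD → run E
t=20: L0/L1/L2 = -/E/AD → run E
t=21: L0/L1/L2 = -/E/AD → run E
t=22: L0/L1/L2 = -/-/AD → run A
t=23: L0/L1/L2 = -/-/AD → run A
t=24: L0/L1/L2 = -/-/D → run D
t=25: (idle)
t=26: (idle)
t=27: (idle)
t=28: (idle)
t=29: (idle)
t=30: (idle)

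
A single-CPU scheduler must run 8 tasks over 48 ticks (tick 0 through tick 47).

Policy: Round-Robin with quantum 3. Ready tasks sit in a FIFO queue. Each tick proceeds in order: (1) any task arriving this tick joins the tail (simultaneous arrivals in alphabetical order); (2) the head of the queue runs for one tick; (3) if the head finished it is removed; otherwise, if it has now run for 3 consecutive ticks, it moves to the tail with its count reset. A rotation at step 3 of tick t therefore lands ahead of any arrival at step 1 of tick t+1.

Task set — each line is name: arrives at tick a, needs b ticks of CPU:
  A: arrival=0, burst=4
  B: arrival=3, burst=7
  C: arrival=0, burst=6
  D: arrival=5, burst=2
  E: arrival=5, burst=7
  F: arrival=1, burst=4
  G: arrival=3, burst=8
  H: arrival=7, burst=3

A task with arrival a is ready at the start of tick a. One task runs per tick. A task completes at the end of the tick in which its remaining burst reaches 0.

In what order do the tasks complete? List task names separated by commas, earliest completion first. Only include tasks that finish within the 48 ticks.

completion order = A, D, C, H, F, B, G, E

t=0: queue=[A,C] q_used=0 → run A
t=1: queue=[A,C,F] q_used=1 → run A
t=2: queue=[A,C,F] q_used=2 → run A
t=3: queue=[C,F,A,B,G] q_used=0 → run C
t=4: queue=[C,F,A,B,G] q_used=1 → run C
t=5: queue=[C,F,A,B,G,D,E] q_used=2 → run C
t=6: queue=[F,A,B,G,D,E,C] q_used=0 → run F
t=7: queue=[F,A,B,G,D,E,C,H] q_used=1 → run F
t=8: queue=[F,A,B,G,D,E,C,H] q_used=2 → run F
t=9: queue=[A,B,G,D,E,C,H,F] q_used=0 → run A
t=10: queue=[B,G,D,E,C,H,F] q_used=0 → run B
t=11: queue=[B,G,D,E,C,H,F] q_used=1 → run B
t=12: queue=[B,G,D,E,C,H,F] q_used=2 → run B
t=13: queue=[G,D,E,C,H,F,B] q_used=0 → run G
t=14: queue=[G,D,E,C,H,F,B] q_used=1 → run G
t=15: queue=[G,D,E,C,H,F,B] q_used=2 → run G
t=16: queue=[D,E,C,H,F,B,G] q_used=0 → run D
t=17: queue=[D,E,C,H,F,B,G] q_used=1 → run D
t=18: queue=[E,C,H,F,B,G] q_used=0 → run E
t=19: queue=[E,C,H,F,B,G] q_used=1 → run E
t=20: queue=[E,C,H,F,B,G] q_used=2 → run E
t=21: queue=[C,H,F,B,G,E] q_used=0 → run C
t=22: queue=[C,H,F,B,G,E] q_used=1 → run C
t=23: queue=[C,H,F,B,G,E] q_used=2 → run C
t=24: queue=[H,F,B,G,E] q_used=0 → run H
t=25: queue=[H,F,B,G,E] q_used=1 → run H
t=26: queue=[H,F,B,G,E] q_used=2 → run H
t=27: queue=[F,B,G,E] q_used=0 → run F
t=28: queue=[B,G,E] q_used=0 → run B
t=29: queue=[B,G,E] q_used=1 → run B
t=30: queue=[B,G,E] q_used=2 → run B
t=31: queue=[G,E,B] q_used=0 → run G
t=32: queue=[G,E,B] q_used=1 → run G
t=33: queue=[G,E,B] q_used=2 → run G
t=34: queue=[E,B,G] q_used=0 → run E
t=35: queue=[E,B,G] q_used=1 → run E
t=36: queue=[E,B,G] q_used=2 → run E
t=37: queue=[B,G,E] q_used=0 → run B
t=38: queue=[G,E] q_used=0 → run G
t=39: queue=[G,E] q_used=1 → run G
t=40: queue=[E] q_used=0 → run E
t=41: (idle)
t=42: (idle)
t=43: (idle)
t=44: (idle)
t=45: (idle)
t=46: (idle)
t=47: (idle)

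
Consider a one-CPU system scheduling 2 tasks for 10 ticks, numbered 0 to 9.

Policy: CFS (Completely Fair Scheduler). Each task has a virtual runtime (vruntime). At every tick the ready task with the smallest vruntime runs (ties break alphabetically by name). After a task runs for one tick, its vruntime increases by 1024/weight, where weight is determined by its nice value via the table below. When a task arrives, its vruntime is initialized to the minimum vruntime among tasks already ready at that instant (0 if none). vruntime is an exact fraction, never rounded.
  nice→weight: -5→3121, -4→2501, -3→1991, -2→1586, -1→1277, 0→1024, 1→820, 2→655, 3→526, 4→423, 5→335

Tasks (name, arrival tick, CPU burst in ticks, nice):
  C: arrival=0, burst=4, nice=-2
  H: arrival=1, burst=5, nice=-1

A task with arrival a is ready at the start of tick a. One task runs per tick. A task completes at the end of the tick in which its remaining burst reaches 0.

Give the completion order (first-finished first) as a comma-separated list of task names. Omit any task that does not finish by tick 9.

t=0: vr[C=0] → run C
t=1: vr[C=512/793 H=512/793] → run C
t=2: vr[C=1024/793 H=512/793] → run H
t=3: vr[C=1024/793 H=1465856/1012661] → run C
t=4: vr[C=1536/793 H=1465856/1012661] → run H
t=5: vr[C=1536/793 H=2277888/1012661] → run C
t=6: vr[H=2277888/1012661] → run H
t=7: vr[H=3089920/1012661] → run H
t=8: vr[H=3901952/1012661] → run H
t=9: (idle)

completion order = C, H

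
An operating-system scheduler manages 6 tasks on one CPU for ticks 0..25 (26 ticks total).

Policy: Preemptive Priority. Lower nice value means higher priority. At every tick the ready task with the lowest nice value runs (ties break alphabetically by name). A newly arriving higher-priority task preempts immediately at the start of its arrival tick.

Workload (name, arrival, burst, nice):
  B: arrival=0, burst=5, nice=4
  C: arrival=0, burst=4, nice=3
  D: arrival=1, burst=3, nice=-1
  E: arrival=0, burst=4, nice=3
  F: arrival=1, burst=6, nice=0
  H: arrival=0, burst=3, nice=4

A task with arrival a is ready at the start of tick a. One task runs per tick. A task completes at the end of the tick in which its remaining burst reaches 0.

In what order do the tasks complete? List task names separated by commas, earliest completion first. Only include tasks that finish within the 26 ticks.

t=0: ready={B,C,E,H} → run C
t=1: ready={B,C,D,E,F,H} → run D
t=2: ready={B,C,D,E,F,H} → run D
t=3: ready={B,C,D,E,F,H} → run D
t=4: ready={B,C,E,F,H} → run F
t=5: ready={B,C,E,F,H} → run F
t=6: ready={B,C,E,F,H} → run F
t=7: ready={B,C,E,F,H} → run F
t=8: ready={B,C,E,F,H} → run F
t=9: ready={B,C,E,F,H} → run F
t=10: ready={B,C,E,H} → run C
t=11: ready={B,C,E,H} → run C
t=12: ready={B,C,E,H} → run C
t=13: ready={B,E,H} → run E
t=14: ready={B,E,H} → run E
t=15: ready={B,E,H} → run E
t=16: ready={B,E,H} → run E
t=17: ready={B,H} → run B
t=18: ready={B,H} → run B
t=19: ready={B,H} → run B
t=20: ready={B,H} → run B
t=21: ready={B,H} → run B
t=22: ready={H} → run H
t=23: ready={H} → run H
t=24: ready={H} → run H
t=25: (idle)

completion order = D, F, C, E, B, H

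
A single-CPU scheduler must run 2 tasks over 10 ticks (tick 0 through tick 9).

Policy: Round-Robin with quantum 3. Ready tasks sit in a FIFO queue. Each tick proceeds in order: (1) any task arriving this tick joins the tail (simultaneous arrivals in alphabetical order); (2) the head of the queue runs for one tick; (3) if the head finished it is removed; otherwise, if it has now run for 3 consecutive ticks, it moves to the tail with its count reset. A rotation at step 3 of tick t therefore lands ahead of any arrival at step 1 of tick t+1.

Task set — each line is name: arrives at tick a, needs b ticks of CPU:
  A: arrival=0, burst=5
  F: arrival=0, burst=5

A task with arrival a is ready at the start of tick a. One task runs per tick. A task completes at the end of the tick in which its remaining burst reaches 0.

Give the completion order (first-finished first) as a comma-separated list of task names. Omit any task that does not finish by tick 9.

t=0: queue=[A,F] q_used=0 → run A
t=1: queue=[A,F] q_used=1 → run A
t=2: queue=[A,F] q_used=2 → run A
t=3: queue=[F,A] q_used=0 → run F
t=4: queue=[F,A] q_used=1 → run F
t=5: queue=[F,A] q_used=2 → run F
t=6: queue=[A,F] q_used=0 → run A
t=7: queue=[A,F] q_used=1 → run A
t=8: queue=[F] q_used=0 → run F
t=9: queue=[F] q_used=1 → run F

completion order = A, F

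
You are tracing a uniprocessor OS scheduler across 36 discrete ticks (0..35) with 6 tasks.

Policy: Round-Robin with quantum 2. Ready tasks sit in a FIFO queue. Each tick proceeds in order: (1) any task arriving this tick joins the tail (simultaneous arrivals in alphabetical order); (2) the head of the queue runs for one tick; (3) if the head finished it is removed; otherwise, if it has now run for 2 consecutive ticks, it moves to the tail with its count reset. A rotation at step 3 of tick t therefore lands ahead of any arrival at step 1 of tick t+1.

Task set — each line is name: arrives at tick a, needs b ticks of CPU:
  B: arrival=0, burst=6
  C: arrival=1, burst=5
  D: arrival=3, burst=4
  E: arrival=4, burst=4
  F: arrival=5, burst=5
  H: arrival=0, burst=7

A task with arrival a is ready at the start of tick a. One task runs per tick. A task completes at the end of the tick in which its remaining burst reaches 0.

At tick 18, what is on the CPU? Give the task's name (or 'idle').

running at tick 18 = B

t=0: queue=[B,H] q_used=0 → run B
t=1: queue=[B,H,C] q_used=1 → run B
t=2: queue=[H,C,B] q_used=0 → run H
t=3: queue=[H,C,B,D] q_used=1 → run H
t=4: queue=[C,B,D,H,E] q_used=0 → run C
t=5: queue=[C,B,D,H,E,F] q_used=1 → run C
t=6: queue=[B,D,H,E,F,C] q_used=0 → run B
t=7: queue=[B,D,H,E,F,C] q_used=1 → run B
t=8: queue=[D,H,E,F,C,B] q_used=0 → run D
t=9: queue=[D,H,E,F,C,B] q_used=1 → run D
t=10: queue=[H,E,F,C,B,D] q_used=0 → run H
t=11: queue=[H,E,F,C,B,D] q_used=1 → run H
t=12: queue=[E,F,C,B,D,H] q_used=0 → run E
t=13: queue=[E,F,C,B,D,H] q_used=1 → run E
t=14: queue=[F,C,B,D,H,E] q_used=0 → run F
t=15: queue=[F,C,B,D,H,E] q_used=1 → run F
t=16: queue=[C,B,D,H,E,F] q_used=0 → run C
t=17: queue=[C,B,D,H,E,F] q_used=1 → run C
t=18: queue=[B,D,H,E,F,C] q_used=0 → run B
t=19: queue=[B,D,H,E,F,C] q_used=1 → run B
t=20: queue=[D,H,E,F,C] q_used=0 → run D
t=21: queue=[D,H,E,F,C] q_used=1 → run D
t=22: queue=[H,E,F,C] q_used=0 → run H
t=23: queue=[H,E,F,C] q_used=1 → run H
t=24: queue=[E,F,C,H] q_used=0 → run E
t=25: queue=[E,F,C,H] q_used=1 → run E
t=26: queue=[F,C,H] q_used=0 → run F
t=27: queue=[F,C,H] q_used=1 → run F
t=28: queue=[C,H,F] q_used=0 → run C
t=29: queue=[H,F] q_used=0 → run H
t=30: queue=[F] q_used=0 → run F
t=31: (idle)
t=32: (idle)
t=33: (idle)
t=34: (idle)
t=35: (idle)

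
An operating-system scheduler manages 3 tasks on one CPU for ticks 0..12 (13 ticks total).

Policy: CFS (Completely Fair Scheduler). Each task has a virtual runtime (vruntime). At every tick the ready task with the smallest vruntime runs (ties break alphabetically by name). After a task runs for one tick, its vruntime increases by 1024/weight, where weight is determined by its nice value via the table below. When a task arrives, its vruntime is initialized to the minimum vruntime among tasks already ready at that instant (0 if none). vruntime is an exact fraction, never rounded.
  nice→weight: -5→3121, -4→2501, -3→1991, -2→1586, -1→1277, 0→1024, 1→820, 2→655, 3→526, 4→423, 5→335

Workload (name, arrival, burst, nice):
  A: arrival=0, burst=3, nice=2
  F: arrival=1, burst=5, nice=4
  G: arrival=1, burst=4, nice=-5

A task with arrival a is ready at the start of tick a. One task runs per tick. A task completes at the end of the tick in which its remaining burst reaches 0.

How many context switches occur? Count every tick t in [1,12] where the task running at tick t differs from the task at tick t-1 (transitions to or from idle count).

t=0: vr[A=0] → run A
t=1: vr[A=1024/655 F=1024/655 G=1024/655] → run A
t=2: vr[A=2048/655 F=1024/655 G=1024/655] → run F
t=3: vr[A=2048/655 F=1103872/277065 G=1024/655] → run G
t=4: vr[A=2048/655 F=1103872/277065 G=3866624/2044255] → run G
t=5: vr[A=2048/655 F=1103872/277065 G=4537344/2044255] → run G
t=6: vr[A=2048/655 F=1103872/277065 G=5208064/2044255] → run G
t=7: vr[A=2048/655 F=1103872/277065] → run A
t=8: vr[F=1103872/277065] → run F
t=9: vr[F=1774592/277065] → run F
t=10: vr[F=815104/92355] → run F
t=11: vr[F=3116032/277065] → run F
t=12: (idle)

context switches = 5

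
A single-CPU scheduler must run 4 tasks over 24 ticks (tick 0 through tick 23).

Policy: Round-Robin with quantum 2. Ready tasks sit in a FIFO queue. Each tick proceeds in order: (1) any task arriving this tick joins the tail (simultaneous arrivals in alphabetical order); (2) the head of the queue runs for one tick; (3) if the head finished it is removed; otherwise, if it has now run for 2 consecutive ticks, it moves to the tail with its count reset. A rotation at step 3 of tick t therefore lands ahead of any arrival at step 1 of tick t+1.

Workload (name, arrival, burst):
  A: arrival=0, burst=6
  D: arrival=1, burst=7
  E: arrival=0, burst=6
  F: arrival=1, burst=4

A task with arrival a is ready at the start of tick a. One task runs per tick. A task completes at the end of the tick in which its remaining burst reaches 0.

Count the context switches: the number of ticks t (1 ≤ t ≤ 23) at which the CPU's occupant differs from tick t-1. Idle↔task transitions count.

t=0: queue=[A,E] q_used=0 → run A
t=1: queue=[A,E,D,F] q_used=1 → run A
t=2: queue=[E,D,F,A] q_used=0 → run E
t=3: queue=[E,D,F,A] q_used=1 → run E
t=4: queue=[D,F,A,E] q_used=0 → run D
t=5: queue=[D,F,A,E] q_used=1 → run D
t=6: queue=[F,A,E,D] q_used=0 → run F
t=7: queue=[F,A,E,D] q_used=1 → run F
t=8: queue=[A,E,D,F] q_used=0 → run A
t=9: queue=[A,E,D,F] q_used=1 → run A
t=10: queue=[E,D,F,A] q_used=0 → run E
t=11: queue=[E,D,F,A] q_used=1 → run E
t=12: queue=[D,F,A,E] q_used=0 → run D
t=13: queue=[D,F,A,E] q_used=1 → run D
t=14: queue=[F,A,E,D] q_used=0 → run F
t=15: queue=[F,A,E,D] q_used=1 → run F
t=16: queue=[A,E,D] q_used=0 → run A
t=17: queue=[A,E,D] q_used=1 → run A
t=18: queue=[E,D] q_used=0 → run E
t=19: queue=[E,D] q_used=1 → run E
t=20: queue=[D] q_used=0 → run D
t=21: queue=[D] q_used=1 → run D
t=22: queue=[D] q_used=0 → run D
t=23: (idle)

context switches = 11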